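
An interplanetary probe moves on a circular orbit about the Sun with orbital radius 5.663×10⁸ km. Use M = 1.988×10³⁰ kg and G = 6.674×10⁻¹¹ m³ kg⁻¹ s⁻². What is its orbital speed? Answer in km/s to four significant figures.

μ = GM = 6.674×10⁻¹¹ × 1.988×10³⁰ = 1.327×10²⁰ m³/s².
r = 5.663×10⁸ km = 5.663×10¹¹ m.
For a circular orbit v = √(μ/r) = √(1.327×10²⁰ / 5.663×10¹¹) = √(2.343×10⁸) = 15310 m/s.
That is 15.31 km/s.

v ≈ 15.31 km/s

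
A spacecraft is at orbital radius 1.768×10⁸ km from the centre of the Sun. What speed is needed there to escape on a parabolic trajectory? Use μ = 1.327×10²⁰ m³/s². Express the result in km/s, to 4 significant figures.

v_esc ≈ 38.74 km/s

r = 1.768×10⁸ km = 1.768×10¹¹ m.
Escape speed v_esc = √(2μ/r) = √(2 × 1.327×10²⁰ / 1.768×10¹¹) = √(1.501×10⁹) = 38740 m/s.
= 38.74 km/s.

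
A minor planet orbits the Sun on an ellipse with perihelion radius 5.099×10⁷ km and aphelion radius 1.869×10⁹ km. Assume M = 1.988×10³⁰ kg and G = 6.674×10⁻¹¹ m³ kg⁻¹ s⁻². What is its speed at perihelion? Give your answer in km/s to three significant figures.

v ≈ 71.2 km/s

μ = GM = 6.674×10⁻¹¹ × 1.988×10³⁰ = 1.327×10²⁰ m³/s².
Semi-major axis a = (r_p + r_a)/2 = 9.6000×10⁸ km = 9.600×10¹¹ m.
Vis-viva: v² = μ(2/r − 1/a) = 1.327×10²⁰ × (3.922×10⁻¹¹ − 1.042×10⁻¹²) = 5.066×10⁹ m²/s².
v = 71180 m/s = 71.18 km/s.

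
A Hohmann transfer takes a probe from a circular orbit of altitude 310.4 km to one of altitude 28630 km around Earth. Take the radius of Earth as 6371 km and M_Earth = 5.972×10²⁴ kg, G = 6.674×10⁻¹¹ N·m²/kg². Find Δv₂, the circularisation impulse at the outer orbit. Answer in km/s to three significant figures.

Δv ≈ 1.46 km/s

μ = GM = 6.674×10⁻¹¹ × 5.972×10²⁴ = 3.986×10¹⁴ m³/s².
r₁ = 6371 + 310.4 = 6681.4 km = 6.6814×10⁶ m.
r₂ = 6371 + 28630 = 35001 km = 3.5001×10⁷ m.
Transfer ellipse a_t = (r₁ + r₂)/2 = 2.084×10⁷ m.
At r₁: circular v_c1 = √(μ/r₁) = 7724 m/s; transfer-perigee v_p = √[μ(2/r₁ − 1/a_t)] = 10010 m/s.
At r₂: circular v_c2 = √(μ/r₂) = 3375 m/s; transfer-apogee v_a = √[μ(2/r₂ − 1/a_t)] = 1911 m/s.
Δv₂ = v_c2 − v_a = 1464 m/s.
= 1.464 km/s.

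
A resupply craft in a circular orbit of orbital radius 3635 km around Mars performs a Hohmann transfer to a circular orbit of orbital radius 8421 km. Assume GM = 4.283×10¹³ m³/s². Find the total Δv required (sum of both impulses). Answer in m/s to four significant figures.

r₁ = 3635 km = 3.635×10⁶ m.
r₂ = 8421 km = 8.421×10⁶ m.
Transfer ellipse a_t = (r₁ + r₂)/2 = 6.028×10⁶ m.
At r₁: circular v_c1 = √(μ/r₁) = 3433 m/s; transfer-periapsis v_p = √[μ(2/r₁ − 1/a_t)] = 4057 m/s.
Δv₁ = v_p − v_c1 = 624.5 m/s.
At r₂: circular v_c2 = √(μ/r₂) = 2255 m/s; transfer-apoapsis v_a = √[μ(2/r₂ − 1/a_t)] = 1751 m/s.
Δv₂ = v_c2 − v_a = 503.9 m/s.
Total Δv = Δv₁ + Δv₂ = 1128 m/s.

Δv_total ≈ 1128 m/s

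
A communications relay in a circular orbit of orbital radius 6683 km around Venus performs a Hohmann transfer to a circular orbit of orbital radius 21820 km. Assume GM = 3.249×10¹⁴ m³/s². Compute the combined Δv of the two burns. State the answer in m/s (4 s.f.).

r₁ = 6683 km = 6.683×10⁶ m.
r₂ = 21820 km = 2.182×10⁷ m.
Transfer ellipse a_t = (r₁ + r₂)/2 = 1.425×10⁷ m.
At r₁: circular v_c1 = √(μ/r₁) = 6973 m/s; transfer-periapsis v_p = √[μ(2/r₁ − 1/a_t)] = 8628 m/s.
Δv₁ = v_p − v_c1 = 1655 m/s.
At r₂: circular v_c2 = √(μ/r₂) = 3859 m/s; transfer-apoapsis v_a = √[μ(2/r₂ − 1/a_t)] = 2642 m/s.
Δv₂ = v_c2 − v_a = 1216 m/s.
Total Δv = Δv₁ + Δv₂ = 2871 m/s.

Δv_total ≈ 2871 m/s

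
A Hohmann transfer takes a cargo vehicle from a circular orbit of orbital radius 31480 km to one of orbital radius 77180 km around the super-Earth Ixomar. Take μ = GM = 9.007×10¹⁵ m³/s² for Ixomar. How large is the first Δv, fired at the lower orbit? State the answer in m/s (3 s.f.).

r₁ = 31480 km = 3.148×10⁷ m.
r₂ = 77180 km = 7.718×10⁷ m.
Transfer ellipse a_t = (r₁ + r₂)/2 = 5.433×10⁷ m.
At r₁: circular v_c1 = √(μ/r₁) = 16920 m/s; transfer-periapsis v_p = √[μ(2/r₁ − 1/a_t)] = 20160 m/s.
Δv₁ = v_p − v_c1 = 3246 m/s.

Δv ≈ 3250 m/s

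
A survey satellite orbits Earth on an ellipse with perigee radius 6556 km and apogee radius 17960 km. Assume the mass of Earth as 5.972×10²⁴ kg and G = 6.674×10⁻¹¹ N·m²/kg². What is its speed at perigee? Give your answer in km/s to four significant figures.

μ = GM = 6.674×10⁻¹¹ × 5.972×10²⁴ = 3.986×10¹⁴ m³/s².
Semi-major axis a = (r_p + r_a)/2 = 12258 km = 1.226×10⁷ m.
Vis-viva: v² = μ(2/r − 1/a) = 3.986×10¹⁴ × (3.051×10⁻⁷ − 8.158×10⁻⁸) = 8.907×10⁷ m²/s².
v = 9438 m/s = 9.438 km/s.

v ≈ 9.438 km/s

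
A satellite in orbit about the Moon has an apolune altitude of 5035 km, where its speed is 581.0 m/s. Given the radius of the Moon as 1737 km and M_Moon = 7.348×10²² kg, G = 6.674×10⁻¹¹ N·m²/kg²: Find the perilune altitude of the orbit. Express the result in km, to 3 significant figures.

μ = GM = 6.674×10⁻¹¹ × 7.348×10²² = 4.904×10¹² m³/s².
r_a = 1737 + 5035 = 6772.0 km = 6.772×10⁶ m.
Specific energy ε = v²/2 − μ/r = -5.554×10⁵ J/kg, so a = −μ/(2ε) = 4.415×10⁶ m.
The apsides satisfy r_p + r_a = 2a, so the perilune radius is 2a − r_a = 2.058×10⁶ m = 2058.0 km.
Perilune altitude = 2058.0 − 1737 = 321.00 km.

perilune altitude ≈ 321 km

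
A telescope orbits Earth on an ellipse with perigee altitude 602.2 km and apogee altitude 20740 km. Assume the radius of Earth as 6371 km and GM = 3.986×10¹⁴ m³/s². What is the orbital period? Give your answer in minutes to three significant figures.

r_p = 6371 + 602.2 = 6973.2 km = 6.9732×10⁶ m.
r_a = 6371 + 20740 = 27111 km = 2.7111×10⁷ m.
Semi-major axis a = (r_p + r_a)/2 = (6973.2 + 27111)/2 = 17042 km = 1.704×10⁷ m.
By Kepler's third law T = 2π√(a³/μ) = 2π × 3.524×10³ = 2.214×10⁴ s.
= 369.0 minutes.

T ≈ 369 minutes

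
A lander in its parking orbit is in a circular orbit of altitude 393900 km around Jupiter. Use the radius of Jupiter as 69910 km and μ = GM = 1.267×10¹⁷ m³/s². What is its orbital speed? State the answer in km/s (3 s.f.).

r = 69910 + 393900 = 463810 km = 4.6381×10⁸ m.
For a circular orbit v = √(μ/r) = √(1.267×10¹⁷ / 4.638×10⁸) = √(2.732×10⁸) = 16530 m/s.
That is 16.53 km/s.

v ≈ 16.5 km/s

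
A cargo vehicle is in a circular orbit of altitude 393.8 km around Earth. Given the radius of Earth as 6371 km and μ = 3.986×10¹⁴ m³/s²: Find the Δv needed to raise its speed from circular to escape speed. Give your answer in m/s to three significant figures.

Δv ≈ 3180 m/s

r = 6371 + 393.8 = 6764.8 km = 6.7648×10⁶ m.
Circular speed v_c = √(μ/r) = 7676 m/s.
Escape speed v_esc = √(2μ/r) = √2 × v_c = 10860 m/s.
Δv = v_esc − v_c = 3180 m/s.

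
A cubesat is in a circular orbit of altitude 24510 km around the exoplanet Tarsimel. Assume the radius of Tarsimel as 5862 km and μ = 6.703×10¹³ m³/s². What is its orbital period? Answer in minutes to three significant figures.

r = 5862 + 24510 = 30372 km = 3.0372×10⁷ m.
Kepler's third law: T = 2π√(r³/μ) = 2π√((3.037×10⁷)³ / 6.703×10¹³).
r³/μ = 4.180×10⁸ s², so T = 2π × 2.044×10⁴ = 1.285×10⁵ s.
Converting: 1.285×10⁵ s ÷ 60.00 = 2141 minutes.

T ≈ 2140 minutes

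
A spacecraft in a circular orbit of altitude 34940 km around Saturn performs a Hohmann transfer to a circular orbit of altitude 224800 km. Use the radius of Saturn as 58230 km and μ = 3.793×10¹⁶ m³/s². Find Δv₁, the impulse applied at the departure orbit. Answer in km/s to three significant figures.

r₁ = 58230 + 34940 = 93170 km = 9.3170×10⁷ m.
r₂ = 58230 + 224800 = 283030 km = 2.8303×10⁸ m.
Transfer ellipse a_t = (r₁ + r₂)/2 = 1.881×10⁸ m.
At r₁: circular v_c1 = √(μ/r₁) = 20180 m/s; transfer-perikrone v_p = √[μ(2/r₁ − 1/a_t)] = 24750 m/s.
Δv₁ = v_p − v_c1 = 4573 m/s.
= 4.573 km/s.

Δv ≈ 4.57 km/s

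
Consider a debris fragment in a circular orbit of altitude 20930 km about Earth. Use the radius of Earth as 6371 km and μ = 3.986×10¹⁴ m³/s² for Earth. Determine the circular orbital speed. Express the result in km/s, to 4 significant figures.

r = 6371 + 20930 = 27301 km = 2.7301×10⁷ m.
For a circular orbit v = √(μ/r) = √(3.986×10¹⁴ / 2.730×10⁷) = √(1.460×10⁷) = 3821 m/s.
That is 3.821 km/s.

v ≈ 3.821 km/s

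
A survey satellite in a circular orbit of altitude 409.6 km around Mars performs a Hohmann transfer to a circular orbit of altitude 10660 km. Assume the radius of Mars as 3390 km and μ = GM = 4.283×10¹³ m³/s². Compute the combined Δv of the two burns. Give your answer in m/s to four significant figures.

r₁ = 3390 + 409.6 = 3799.6 km = 3.7996×10⁶ m.
r₂ = 3390 + 10660 = 14050 km = 1.4050×10⁷ m.
Transfer ellipse a_t = (r₁ + r₂)/2 = 8.925×10⁶ m.
At r₁: circular v_c1 = √(μ/r₁) = 3357 m/s; transfer-periapsis v_p = √[μ(2/r₁ − 1/a_t)] = 4213 m/s.
Δv₁ = v_p − v_c1 = 855.1 m/s.
At r₂: circular v_c2 = √(μ/r₂) = 1746 m/s; transfer-apoapsis v_a = √[μ(2/r₂ − 1/a_t)] = 1139 m/s.
Δv₂ = v_c2 − v_a = 606.8 m/s.
Total Δv = Δv₁ + Δv₂ = 1462 m/s.

Δv_total ≈ 1462 m/s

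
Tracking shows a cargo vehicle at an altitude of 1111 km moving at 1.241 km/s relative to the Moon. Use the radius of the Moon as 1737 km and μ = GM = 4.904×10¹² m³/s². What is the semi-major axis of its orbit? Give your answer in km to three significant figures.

r = 1737 + 1111 = 2848.0 km = 2.848×10⁶ m.
Vis-viva rearranged: 1/a = 2/r − v²/μ = 7.022×10⁻⁷ − 3.140×10⁻⁷ = 3.882×10⁻⁷ m⁻¹.
a = 2.576×10⁶ m = 2576.0 km.

a ≈ 2580 km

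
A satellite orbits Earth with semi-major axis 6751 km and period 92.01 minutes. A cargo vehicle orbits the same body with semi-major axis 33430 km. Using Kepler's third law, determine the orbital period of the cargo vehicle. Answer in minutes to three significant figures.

T₂ ≈ 1010 minutes

Kepler's third law: T² ∝ a³, so T₂ = T₁ (a₂/a₁)^(3/2).
a₂/a₁ = 4.952, (a₂/a₁)^(3/2) = 11.02.
T₂ = 92.01 × 11.02 = 1014 minutes.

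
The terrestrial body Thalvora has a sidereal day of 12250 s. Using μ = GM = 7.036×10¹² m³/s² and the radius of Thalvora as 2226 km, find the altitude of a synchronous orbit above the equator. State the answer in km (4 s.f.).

A synchronous orbit has period T, so by Kepler's third law a = (μT²/4π²)^(1/3).
μT²/4π² = 7.036×10¹² × (1.225×10⁴)² / 39.48 = 2.674×10¹⁹ m³.
a = 2.991×10⁶ m = 2990.5 km.
Altitude h = a − R = 2990.5 − 2226 = 764.52 km.

h_sync ≈ 764.5 km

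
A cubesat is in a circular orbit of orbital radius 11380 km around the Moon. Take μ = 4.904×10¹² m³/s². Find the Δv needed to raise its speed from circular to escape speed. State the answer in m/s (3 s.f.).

r = 11380 km = 1.138×10⁷ m.
Circular speed v_c = √(μ/r) = 656.5 m/s.
Escape speed v_esc = √(2μ/r) = √2 × v_c = 928.4 m/s.
Δv = v_esc − v_c = 271.9 m/s.

Δv ≈ 272 m/s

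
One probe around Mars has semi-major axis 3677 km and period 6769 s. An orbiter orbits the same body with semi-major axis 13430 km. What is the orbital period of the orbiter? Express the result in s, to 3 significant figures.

T₂ ≈ 47200 s

Kepler's third law: T² ∝ a³, so T₂ = T₁ (a₂/a₁)^(3/2).
a₂/a₁ = 3.652, (a₂/a₁)^(3/2) = 6.980.
T₂ = 6769 × 6.980 = 47250 s.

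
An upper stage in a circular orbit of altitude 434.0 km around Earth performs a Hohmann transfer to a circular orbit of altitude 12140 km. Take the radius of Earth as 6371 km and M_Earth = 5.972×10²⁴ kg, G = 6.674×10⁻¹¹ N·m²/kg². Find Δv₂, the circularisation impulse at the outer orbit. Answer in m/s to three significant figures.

μ = GM = 6.674×10⁻¹¹ × 5.972×10²⁴ = 3.986×10¹⁴ m³/s².
r₁ = 6371 + 434.0 = 6805.0 km = 6.8050×10⁶ m.
r₂ = 6371 + 12140 = 18511 km = 1.8511×10⁷ m.
Transfer ellipse a_t = (r₁ + r₂)/2 = 1.266×10⁷ m.
At r₁: circular v_c1 = √(μ/r₁) = 7653 m/s; transfer-perigee v_p = √[μ(2/r₁ − 1/a_t)] = 9255 m/s.
At r₂: circular v_c2 = √(μ/r₂) = 4640 m/s; transfer-apogee v_a = √[μ(2/r₂ − 1/a_t)] = 3402 m/s.
Δv₂ = v_c2 − v_a = 1238 m/s.

Δv ≈ 1240 m/s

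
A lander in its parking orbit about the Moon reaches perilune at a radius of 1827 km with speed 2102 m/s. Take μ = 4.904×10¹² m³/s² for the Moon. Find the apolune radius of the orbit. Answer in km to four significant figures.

apolune radius ≈ 8498 km

r_p = 1.827×10⁶ m.
Specific energy ε = v²/2 − μ/r = -4.750×10⁵ J/kg, so a = −μ/(2ε) = 5.162×10⁶ m.
The apsides satisfy r_p + r_a = 2a, so the apolune radius is 2a − r_p = 8.498×10⁶ m = 8497.7 km.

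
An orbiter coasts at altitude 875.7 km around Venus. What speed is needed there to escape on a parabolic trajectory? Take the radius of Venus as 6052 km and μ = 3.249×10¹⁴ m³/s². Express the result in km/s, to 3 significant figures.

v_esc ≈ 9.68 km/s

r = 6052 + 875.7 = 6927.7 km = 6.9277×10⁶ m.
Escape speed v_esc = √(2μ/r) = √(2 × 3.249×10¹⁴ / 6.928×10⁶) = √(9.380×10⁷) = 9685 m/s.
= 9.685 km/s.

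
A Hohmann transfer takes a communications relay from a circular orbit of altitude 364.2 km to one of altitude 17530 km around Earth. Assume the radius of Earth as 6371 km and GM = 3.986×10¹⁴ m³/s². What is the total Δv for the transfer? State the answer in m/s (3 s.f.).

Δv_total ≈ 3290 m/s

r₁ = 6371 + 364.2 = 6735.2 km = 6.7352×10⁶ m.
r₂ = 6371 + 17530 = 23901 km = 2.3901×10⁷ m.
Transfer ellipse a_t = (r₁ + r₂)/2 = 1.532×10⁷ m.
At r₁: circular v_c1 = √(μ/r₁) = 7693 m/s; transfer-perigee v_p = √[μ(2/r₁ − 1/a_t)] = 9609 m/s.
Δv₁ = v_p − v_c1 = 1917 m/s.
At r₂: circular v_c2 = √(μ/r₂) = 4084 m/s; transfer-apogee v_a = √[μ(2/r₂ − 1/a_t)] = 2708 m/s.
Δv₂ = v_c2 − v_a = 1376 m/s.
Total Δv = Δv₁ + Δv₂ = 3292 m/s.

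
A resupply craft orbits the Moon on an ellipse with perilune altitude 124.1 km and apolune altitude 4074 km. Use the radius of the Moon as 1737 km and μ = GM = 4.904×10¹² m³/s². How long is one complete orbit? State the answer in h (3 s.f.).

r_p = 1737 + 124.1 = 1861.1 km = 1.8611×10⁶ m.
r_a = 1737 + 4074 = 5811.0 km = 5.8110×10⁶ m.
Semi-major axis a = (r_p + r_a)/2 = (1861.1 + 5811.0)/2 = 3836.1 km = 3.836×10⁶ m.
By Kepler's third law T = 2π√(a³/μ) = 2π × 3.393×10³ = 2.132×10⁴ s.
= 5.921 h.

T ≈ 5.92 h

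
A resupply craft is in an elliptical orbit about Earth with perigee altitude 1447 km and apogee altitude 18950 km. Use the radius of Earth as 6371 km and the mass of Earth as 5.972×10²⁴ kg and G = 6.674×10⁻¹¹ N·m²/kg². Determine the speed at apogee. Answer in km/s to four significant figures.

μ = GM = 6.674×10⁻¹¹ × 5.972×10²⁴ = 3.986×10¹⁴ m³/s².
r_p = 6371 + 1447 = 7818.0 km = 7.8180×10⁶ m.
r_a = 6371 + 18950 = 25321 km = 2.5321×10⁷ m.
Semi-major axis a = (r_p + r_a)/2 = 16570 km = 1.657×10⁷ m.
Vis-viva: v² = μ(2/r − 1/a) = 3.986×10¹⁴ × (7.899×10⁻⁸ − 6.035×10⁻⁸) = 7.427×10⁶ m²/s².
v = 2725 m/s = 2.725 km/s.

v ≈ 2.725 km/s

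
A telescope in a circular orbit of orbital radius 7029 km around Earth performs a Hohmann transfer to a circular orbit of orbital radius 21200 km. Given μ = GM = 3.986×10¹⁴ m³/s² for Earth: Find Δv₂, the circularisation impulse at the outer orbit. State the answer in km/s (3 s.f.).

r₁ = 7029 km = 7.029×10⁶ m.
r₂ = 21200 km = 2.120×10⁷ m.
Transfer ellipse a_t = (r₁ + r₂)/2 = 1.411×10⁷ m.
At r₁: circular v_c1 = √(μ/r₁) = 7530 m/s; transfer-perigee v_p = √[μ(2/r₁ − 1/a_t)] = 9229 m/s.
At r₂: circular v_c2 = √(μ/r₂) = 4336 m/s; transfer-apogee v_a = √[μ(2/r₂ − 1/a_t)] = 3060 m/s.
Δv₂ = v_c2 − v_a = 1276 m/s.
= 1.276 km/s.

Δv ≈ 1.28 km/s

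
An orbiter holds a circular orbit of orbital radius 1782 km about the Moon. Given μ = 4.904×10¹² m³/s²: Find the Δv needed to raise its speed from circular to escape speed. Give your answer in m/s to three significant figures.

Δv ≈ 687 m/s

r = 1782 km = 1.782×10⁶ m.
Circular speed v_c = √(μ/r) = 1659 m/s.
Escape speed v_esc = √(2μ/r) = √2 × v_c = 2346 m/s.
Δv = v_esc − v_c = 687.1 m/s.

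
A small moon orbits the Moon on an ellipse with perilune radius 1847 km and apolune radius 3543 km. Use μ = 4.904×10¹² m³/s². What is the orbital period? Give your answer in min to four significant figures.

Semi-major axis a = (r_p + r_a)/2 = (1847.0 + 3543.0)/2 = 2695.0 km = 2.695×10⁶ m.
By Kepler's third law T = 2π√(a³/μ) = 2π × 1.998×10³ = 1.255×10⁴ s.
= 209.2 min.

T ≈ 209.2 min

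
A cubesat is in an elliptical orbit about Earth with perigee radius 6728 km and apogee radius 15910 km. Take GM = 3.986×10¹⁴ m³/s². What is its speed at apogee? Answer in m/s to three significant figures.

v ≈ 3860 m/s

Semi-major axis a = (r_p + r_a)/2 = 11319 km = 1.132×10⁷ m.
Vis-viva: v² = μ(2/r − 1/a) = 3.986×10¹⁴ × (1.257×10⁻⁷ − 8.835×10⁻⁸) = 1.489×10⁷ m²/s².
v = 3859 m/s.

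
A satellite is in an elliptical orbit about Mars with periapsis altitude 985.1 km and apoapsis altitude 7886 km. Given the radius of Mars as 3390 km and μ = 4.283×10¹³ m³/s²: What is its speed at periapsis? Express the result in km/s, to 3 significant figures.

v ≈ 3.76 km/s

r_p = 3390 + 985.1 = 4375.1 km = 4.3751×10⁶ m.
r_a = 3390 + 7886 = 11276 km = 1.1276×10⁷ m.
Semi-major axis a = (r_p + r_a)/2 = 7825.6 km = 7.826×10⁶ m.
Vis-viva: v² = μ(2/r − 1/a) = 4.283×10¹³ × (4.571×10⁻⁷ − 1.278×10⁻⁷) = 1.411×10⁷ m²/s².
v = 3756 m/s = 3.756 km/s.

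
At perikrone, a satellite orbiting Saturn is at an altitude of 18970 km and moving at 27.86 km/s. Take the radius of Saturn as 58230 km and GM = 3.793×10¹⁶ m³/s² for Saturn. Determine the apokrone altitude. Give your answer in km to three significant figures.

apokrone altitude ≈ 2.32×10⁵ km

r_p = 58230 + 18970 = 77200 km = 7.720×10⁷ m.
Specific energy ε = v²/2 − μ/r = -1.032×10⁸ J/kg, so a = −μ/(2ε) = 1.837×10⁸ m.
The apsides satisfy r_p + r_a = 2a, so the apokrone radius is 2a − r_p = 2.902×10⁸ m = 2.9023×10⁵ km.
Apokrone altitude = 2.9023×10⁵ − 58230 = 2.3200×10⁵ km.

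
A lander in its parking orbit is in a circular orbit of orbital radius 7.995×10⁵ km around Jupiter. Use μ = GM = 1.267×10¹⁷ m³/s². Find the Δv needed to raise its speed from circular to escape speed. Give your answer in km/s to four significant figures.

r = 7.995×10⁵ km = 7.995×10⁸ m.
Circular speed v_c = √(μ/r) = 12590 m/s.
Escape speed v_esc = √(2μ/r) = √2 × v_c = 17800 m/s.
Δv = v_esc − v_c = 5214 m/s = 5.214 km/s.

Δv ≈ 5.214 km/s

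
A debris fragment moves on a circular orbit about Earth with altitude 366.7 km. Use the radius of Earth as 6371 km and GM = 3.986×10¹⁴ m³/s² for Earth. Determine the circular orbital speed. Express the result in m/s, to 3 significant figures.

r = 6371 + 366.7 = 6737.7 km = 6.7377×10⁶ m.
For a circular orbit v = √(μ/r) = √(3.986×10¹⁴ / 6.738×10⁶) = √(5.916×10⁷) = 7692 m/s.

v ≈ 7690 m/s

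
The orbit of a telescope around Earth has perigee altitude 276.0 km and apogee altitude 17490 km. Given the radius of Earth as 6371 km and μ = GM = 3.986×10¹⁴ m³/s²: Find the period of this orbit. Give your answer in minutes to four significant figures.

T ≈ 312.5 minutes

r_p = 6371 + 276.0 = 6647.0 km = 6.6470×10⁶ m.
r_a = 6371 + 17490 = 23861 km = 2.3861×10⁷ m.
Semi-major axis a = (r_p + r_a)/2 = (6647.0 + 23861)/2 = 15254 km = 1.525×10⁷ m.
By Kepler's third law T = 2π√(a³/μ) = 2π × 2.984×10³ = 1.875×10⁴ s.
= 312.5 minutes.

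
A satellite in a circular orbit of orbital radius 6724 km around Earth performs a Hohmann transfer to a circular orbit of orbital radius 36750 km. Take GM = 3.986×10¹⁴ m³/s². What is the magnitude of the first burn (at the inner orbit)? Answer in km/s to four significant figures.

Δv ≈ 2.312 km/s

r₁ = 6724 km = 6.724×10⁶ m.
r₂ = 36750 km = 3.675×10⁷ m.
Transfer ellipse a_t = (r₁ + r₂)/2 = 2.174×10⁷ m.
At r₁: circular v_c1 = √(μ/r₁) = 7699 m/s; transfer-perigee v_p = √[μ(2/r₁ − 1/a_t)] = 10010 m/s.
Δv₁ = v_p − v_c1 = 2312 m/s.
= 2.312 km/s.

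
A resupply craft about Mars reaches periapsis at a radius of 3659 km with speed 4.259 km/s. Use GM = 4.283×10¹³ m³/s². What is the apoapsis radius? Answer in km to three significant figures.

apoapsis radius ≈ 12600 km

r_p = 3.659×10⁶ m.
Specific energy ε = v²/2 − μ/r = -2.636×10⁶ J/kg, so a = −μ/(2ε) = 8.125×10⁶ m.
The apsides satisfy r_p + r_a = 2a, so the apoapsis radius is 2a − r_p = 1.259×10⁷ m = 12590 km.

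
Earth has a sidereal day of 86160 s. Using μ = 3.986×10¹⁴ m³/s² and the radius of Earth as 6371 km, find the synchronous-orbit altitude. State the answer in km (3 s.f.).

h_sync ≈ 35800 km

A synchronous orbit has period T, so by Kepler's third law a = (μT²/4π²)^(1/3).
μT²/4π² = 3.986×10¹⁴ × (8.616×10⁴)² / 39.48 = 7.495×10²² m³.
a = 4.216×10⁷ m = 42163 km.
Altitude h = a − R = 42163 − 6371 = 35792 km.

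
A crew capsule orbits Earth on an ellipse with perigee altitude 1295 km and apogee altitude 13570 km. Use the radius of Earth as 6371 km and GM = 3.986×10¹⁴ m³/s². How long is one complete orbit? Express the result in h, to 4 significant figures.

r_p = 6371 + 1295 = 7666.0 km = 7.6660×10⁶ m.
r_a = 6371 + 13570 = 19941 km = 1.9941×10⁷ m.
Semi-major axis a = (r_p + r_a)/2 = (7666.0 + 19941)/2 = 13804 km = 1.380×10⁷ m.
By Kepler's third law T = 2π√(a³/μ) = 2π × 2.569×10³ = 1.614×10⁴ s.
= 4.483 h.

T ≈ 4.483 h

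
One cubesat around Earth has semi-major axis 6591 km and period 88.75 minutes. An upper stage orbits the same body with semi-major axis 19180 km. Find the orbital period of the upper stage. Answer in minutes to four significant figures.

T₂ ≈ 440.6 minutes

Kepler's third law: T² ∝ a³, so T₂ = T₁ (a₂/a₁)^(3/2).
a₂/a₁ = 2.910, (a₂/a₁)^(3/2) = 4.964.
T₂ = 88.75 × 4.964 = 440.6 minutes.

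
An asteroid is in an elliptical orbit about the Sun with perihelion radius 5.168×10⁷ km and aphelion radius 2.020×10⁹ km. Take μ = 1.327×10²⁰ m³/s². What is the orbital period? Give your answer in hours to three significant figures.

Semi-major axis a = (r_p + r_a)/2 = (5.1680×10⁷ + 2.0200×10⁹)/2 = 1.0358×10⁹ km = 1.036×10¹² m.
By Kepler's third law T = 2π√(a³/μ) = 2π × 9.152×10⁷ = 5.750×10⁸ s.
= 1.597×10⁵ hours.

T ≈ 160000 hours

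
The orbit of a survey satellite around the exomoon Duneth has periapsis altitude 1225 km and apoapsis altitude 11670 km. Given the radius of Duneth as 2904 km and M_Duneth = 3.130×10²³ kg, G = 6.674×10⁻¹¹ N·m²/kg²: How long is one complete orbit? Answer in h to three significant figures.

T ≈ 10.9 h

μ = GM = 6.674×10⁻¹¹ × 3.130×10²³ = 2.089×10¹³ m³/s².
r_p = 2904 + 1225 = 4129.0 km = 4.1290×10⁶ m.
r_a = 2904 + 11670 = 14574 km = 1.4574×10⁷ m.
Semi-major axis a = (r_p + r_a)/2 = (4129.0 + 14574)/2 = 9351.5 km = 9.352×10⁶ m.
By Kepler's third law T = 2π√(a³/μ) = 2π × 6.257×10³ = 3.931×10⁴ s.
= 10.92 h.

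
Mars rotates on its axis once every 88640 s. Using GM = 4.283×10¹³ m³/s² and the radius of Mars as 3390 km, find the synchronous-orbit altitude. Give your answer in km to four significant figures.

h_sync ≈ 17040 km

A synchronous orbit has period T, so by Kepler's third law a = (μT²/4π²)^(1/3).
μT²/4π² = 4.283×10¹³ × (8.864×10⁴)² / 39.48 = 8.524×10²¹ m³.
a = 2.043×10⁷ m = 20428 km.
Altitude h = a − R = 20428 − 3390 = 17038 km.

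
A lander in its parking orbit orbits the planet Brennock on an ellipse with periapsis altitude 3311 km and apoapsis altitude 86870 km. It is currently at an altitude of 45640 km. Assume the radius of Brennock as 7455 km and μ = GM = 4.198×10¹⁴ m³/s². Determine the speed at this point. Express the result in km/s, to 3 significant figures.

v ≈ 2.80 km/s

r_p = 7455 + 3311 = 10766 km = 1.0766×10⁷ m.
r_a = 7455 + 86870 = 94325 km = 9.4325×10⁷ m.
r = 7455 + 45640 = 53095 km = 5.310×10⁷ m.
Semi-major axis a = (r_p + r_a)/2 = 52546 km = 5.255×10⁷ m.
Vis-viva: v² = μ(2/r − 1/a) = 4.198×10¹⁴ × (3.767×10⁻⁸ − 1.903×10⁻⁸) = 7.824×10⁶ m²/s².
v = 2797 m/s = 2.797 km/s.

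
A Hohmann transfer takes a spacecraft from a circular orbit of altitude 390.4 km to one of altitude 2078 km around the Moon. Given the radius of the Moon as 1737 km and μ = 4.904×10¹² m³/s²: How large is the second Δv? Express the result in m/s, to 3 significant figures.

r₁ = 1737 + 390.4 = 2127.4 km = 2.1274×10⁶ m.
r₂ = 1737 + 2078 = 3815.0 km = 3.8150×10⁶ m.
Transfer ellipse a_t = (r₁ + r₂)/2 = 2.971×10⁶ m.
At r₁: circular v_c1 = √(μ/r₁) = 1518 m/s; transfer-perilune v_p = √[μ(2/r₁ − 1/a_t)] = 1720 m/s.
At r₂: circular v_c2 = √(μ/r₂) = 1134 m/s; transfer-apolune v_a = √[μ(2/r₂ − 1/a_t)] = 959.4 m/s.
Δv₂ = v_c2 − v_a = 174.4 m/s.

Δv ≈ 174 m/s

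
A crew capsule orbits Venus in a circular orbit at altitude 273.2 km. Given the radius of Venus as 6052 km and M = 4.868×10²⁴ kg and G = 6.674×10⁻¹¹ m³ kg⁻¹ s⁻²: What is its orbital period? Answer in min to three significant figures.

T ≈ 92.4 min

μ = GM = 6.674×10⁻¹¹ × 4.868×10²⁴ = 3.249×10¹⁴ m³/s².
r = 6052 + 273.2 = 6325.2 km = 6.3252×10⁶ m.
Kepler's third law: T = 2π√(r³/μ) = 2π√((6.325×10⁶)³ / 3.249×10¹⁴).
r³/μ = 7.789×10⁵ s², so T = 2π × 8.826×10² = 5.545×10³ s.
Converting: 5.545×10³ s ÷ 60.00 = 92.42 min.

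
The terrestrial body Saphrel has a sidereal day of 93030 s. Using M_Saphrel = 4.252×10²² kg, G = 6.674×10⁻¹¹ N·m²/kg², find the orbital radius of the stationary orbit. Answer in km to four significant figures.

μ = GM = 6.674×10⁻¹¹ × 4.252×10²² = 2.838×10¹² m³/s².
A synchronous orbit has period T, so by Kepler's third law a = (μT²/4π²)^(1/3).
μT²/4π² = 2.838×10¹² × (9.303×10⁴)² / 39.48 = 6.221×10²⁰ m³.
a = 8.537×10⁶ m = 8536.7 km.

r_sync ≈ 8537 km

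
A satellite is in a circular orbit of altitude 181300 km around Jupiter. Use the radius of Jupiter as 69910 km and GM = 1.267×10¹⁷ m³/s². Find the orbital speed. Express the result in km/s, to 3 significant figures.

v ≈ 22.5 km/s

r = 69910 + 181300 = 251210 km = 2.5121×10⁸ m.
For a circular orbit v = √(μ/r) = √(1.267×10¹⁷ / 2.512×10⁸) = √(5.044×10⁸) = 22460 m/s.
That is 22.46 km/s.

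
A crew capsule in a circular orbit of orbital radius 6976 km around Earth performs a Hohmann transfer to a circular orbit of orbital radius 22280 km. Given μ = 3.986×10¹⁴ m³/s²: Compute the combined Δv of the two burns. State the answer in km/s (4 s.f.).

r₁ = 6976 km = 6.976×10⁶ m.
r₂ = 22280 km = 2.228×10⁷ m.
Transfer ellipse a_t = (r₁ + r₂)/2 = 1.463×10⁷ m.
At r₁: circular v_c1 = √(μ/r₁) = 7559 m/s; transfer-perigee v_p = √[μ(2/r₁ − 1/a_t)] = 9329 m/s.
Δv₁ = v_p − v_c1 = 1770 m/s.
At r₂: circular v_c2 = √(μ/r₂) = 4230 m/s; transfer-apogee v_a = √[μ(2/r₂ − 1/a_t)] = 2921 m/s.
Δv₂ = v_c2 − v_a = 1309 m/s.
Total Δv = Δv₁ + Δv₂ = 3079 m/s = 3.079 km/s.

Δv_total ≈ 3.079 km/s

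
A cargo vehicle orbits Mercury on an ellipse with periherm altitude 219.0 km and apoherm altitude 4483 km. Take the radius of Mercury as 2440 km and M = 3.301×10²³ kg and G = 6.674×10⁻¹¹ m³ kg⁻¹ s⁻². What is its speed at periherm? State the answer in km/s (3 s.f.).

μ = GM = 6.674×10⁻¹¹ × 3.301×10²³ = 2.203×10¹³ m³/s².
r_p = 2440 + 219.0 = 2659.0 km = 2.6590×10⁶ m.
r_a = 2440 + 4483 = 6923.0 km = 6.9230×10⁶ m.
Semi-major axis a = (r_p + r_a)/2 = 4791.0 km = 4.791×10⁶ m.
Vis-viva: v² = μ(2/r − 1/a) = 2.203×10¹³ × (7.522×10⁻⁷ − 2.087×10⁻⁷) = 1.197×10⁷ m²/s².
v = 3460 m/s = 3.460 km/s.

v ≈ 3.46 km/s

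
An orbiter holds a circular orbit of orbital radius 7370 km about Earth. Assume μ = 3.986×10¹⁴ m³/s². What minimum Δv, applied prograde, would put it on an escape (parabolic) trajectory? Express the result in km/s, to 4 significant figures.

Δv ≈ 3.046 km/s

r = 7370 km = 7.370×10⁶ m.
Circular speed v_c = √(μ/r) = 7354 m/s.
Escape speed v_esc = √(2μ/r) = √2 × v_c = 10400 m/s.
Δv = v_esc − v_c = 3046 m/s = 3.046 km/s.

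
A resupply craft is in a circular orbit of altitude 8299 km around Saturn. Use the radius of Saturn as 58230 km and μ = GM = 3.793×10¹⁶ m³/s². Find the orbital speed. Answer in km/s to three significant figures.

v ≈ 23.9 km/s

r = 58230 + 8299 = 66529 km = 6.6529×10⁷ m.
For a circular orbit v = √(μ/r) = √(3.793×10¹⁶ / 6.653×10⁷) = √(5.701×10⁸) = 23880 m/s.
That is 23.88 km/s.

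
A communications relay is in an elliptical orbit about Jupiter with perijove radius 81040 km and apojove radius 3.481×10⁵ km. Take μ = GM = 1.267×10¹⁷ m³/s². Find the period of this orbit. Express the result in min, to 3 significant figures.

Semi-major axis a = (r_p + r_a)/2 = (81040 + 3.4810×10⁵)/2 = 2.1457×10⁵ km = 2.146×10⁸ m.
By Kepler's third law T = 2π√(a³/μ) = 2π × 8.830×10³ = 5.548×10⁴ s.
= 924.7 min.

T ≈ 925 min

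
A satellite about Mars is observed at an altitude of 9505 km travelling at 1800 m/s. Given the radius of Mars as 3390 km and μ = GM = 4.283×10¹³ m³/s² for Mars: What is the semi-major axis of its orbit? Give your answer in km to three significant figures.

r = 3390 + 9505 = 12895 km = 1.290×10⁷ m.
Specific orbital energy ε = v²/2 − μ/r = (1800)²/2 − 4.283×10¹³/1.290×10⁷ = -1.701×10⁶ J/kg.
Since ε = −μ/(2a), a = −μ/(2ε) = 1.259×10⁷ m = 12586 km.

a ≈ 12600 km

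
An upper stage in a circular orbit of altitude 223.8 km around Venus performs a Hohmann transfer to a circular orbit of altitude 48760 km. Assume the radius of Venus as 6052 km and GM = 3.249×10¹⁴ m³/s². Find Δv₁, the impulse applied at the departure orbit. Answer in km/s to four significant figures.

Δv ≈ 2.443 km/s

r₁ = 6052 + 223.8 = 6275.8 km = 6.2758×10⁶ m.
r₂ = 6052 + 48760 = 54812 km = 5.4812×10⁷ m.
Transfer ellipse a_t = (r₁ + r₂)/2 = 3.054×10⁷ m.
At r₁: circular v_c1 = √(μ/r₁) = 7195 m/s; transfer-periapsis v_p = √[μ(2/r₁ − 1/a_t)] = 9639 m/s.
Δv₁ = v_p − v_c1 = 2443 m/s.
= 2.443 km/s.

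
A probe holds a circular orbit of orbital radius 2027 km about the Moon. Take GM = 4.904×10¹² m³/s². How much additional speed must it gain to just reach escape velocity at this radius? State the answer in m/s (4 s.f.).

r = 2027 km = 2.027×10⁶ m.
Circular speed v_c = √(μ/r) = 1555 m/s.
Escape speed v_esc = √(2μ/r) = √2 × v_c = 2200 m/s.
Δv = v_esc − v_c = 644.3 m/s.

Δv ≈ 644.3 m/s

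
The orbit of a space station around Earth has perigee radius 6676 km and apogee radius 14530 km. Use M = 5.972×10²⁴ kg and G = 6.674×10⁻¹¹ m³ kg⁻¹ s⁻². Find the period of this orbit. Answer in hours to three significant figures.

μ = GM = 6.674×10⁻¹¹ × 5.972×10²⁴ = 3.986×10¹⁴ m³/s².
Semi-major axis a = (r_p + r_a)/2 = (6676.0 + 14530)/2 = 10603 km = 1.060×10⁷ m.
By Kepler's third law T = 2π√(a³/μ) = 2π × 1.729×10³ = 1.087×10⁴ s.
= 3.018 hours.

T ≈ 3.02 hours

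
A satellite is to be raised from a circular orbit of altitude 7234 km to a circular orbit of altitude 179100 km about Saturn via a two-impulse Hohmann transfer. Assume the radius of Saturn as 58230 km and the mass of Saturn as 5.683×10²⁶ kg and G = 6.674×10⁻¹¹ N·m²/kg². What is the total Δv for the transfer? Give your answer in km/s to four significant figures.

Δv_total ≈ 10.40 km/s

μ = GM = 6.674×10⁻¹¹ × 5.683×10²⁶ = 3.793×10¹⁶ m³/s².
r₁ = 58230 + 7234 = 65464 km = 6.5464×10⁷ m.
r₂ = 58230 + 179100 = 237330 km = 2.3733×10⁸ m.
Transfer ellipse a_t = (r₁ + r₂)/2 = 1.514×10⁸ m.
At r₁: circular v_c1 = √(μ/r₁) = 24070 m/s; transfer-perikrone v_p = √[μ(2/r₁ − 1/a_t)] = 30140 m/s.
Δv₁ = v_p − v_c1 = 6067 m/s.
At r₂: circular v_c2 = √(μ/r₂) = 12640 m/s; transfer-apokrone v_a = √[μ(2/r₂ − 1/a_t)] = 8313 m/s.
Δv₂ = v_c2 − v_a = 4329 m/s.
Total Δv = Δv₁ + Δv₂ = 10400 m/s = 10.40 km/s.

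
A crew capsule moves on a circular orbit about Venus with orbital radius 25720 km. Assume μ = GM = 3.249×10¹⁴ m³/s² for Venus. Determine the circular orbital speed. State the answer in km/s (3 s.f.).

r = 25720 km = 2.572×10⁷ m.
For a circular orbit v = √(μ/r) = √(3.249×10¹⁴ / 2.572×10⁷) = √(1.263×10⁷) = 3554 m/s.
That is 3.554 km/s.

v ≈ 3.55 km/s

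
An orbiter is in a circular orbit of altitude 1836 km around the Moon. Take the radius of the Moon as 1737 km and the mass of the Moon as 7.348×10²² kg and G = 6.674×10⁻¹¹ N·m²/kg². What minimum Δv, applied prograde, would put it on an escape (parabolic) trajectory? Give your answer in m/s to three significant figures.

μ = GM = 6.674×10⁻¹¹ × 7.348×10²² = 4.904×10¹² m³/s².
r = 1737 + 1836 = 3573.0 km = 3.5730×10⁶ m.
Circular speed v_c = √(μ/r) = 1172 m/s.
Escape speed v_esc = √(2μ/r) = √2 × v_c = 1657 m/s.
Δv = v_esc − v_c = 485.3 m/s.

Δv ≈ 485 m/s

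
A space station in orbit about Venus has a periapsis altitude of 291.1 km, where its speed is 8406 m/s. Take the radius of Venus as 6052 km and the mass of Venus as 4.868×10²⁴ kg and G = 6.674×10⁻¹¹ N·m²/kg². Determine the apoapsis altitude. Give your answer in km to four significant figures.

μ = GM = 6.674×10⁻¹¹ × 4.868×10²⁴ = 3.249×10¹⁴ m³/s².
r_p = 6052 + 291.1 = 6343.1 km = 6.343×10⁶ m.
Specific energy ε = v²/2 − μ/r = -1.589×10⁷ J/kg, so a = −μ/(2ε) = 1.022×10⁷ m.
The apsides satisfy r_p + r_a = 2a, so the apoapsis radius is 2a − r_p = 1.410×10⁷ m = 14104 km.
Apoapsis altitude = 14104 − 6052 = 8052.3 km.

apoapsis altitude ≈ 8052 km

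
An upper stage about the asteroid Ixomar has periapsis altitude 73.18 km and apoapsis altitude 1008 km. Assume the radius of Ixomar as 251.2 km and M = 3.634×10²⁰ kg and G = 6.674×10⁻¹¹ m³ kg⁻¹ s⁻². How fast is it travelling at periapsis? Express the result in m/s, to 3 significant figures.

v ≈ 345 m/s

μ = GM = 6.674×10⁻¹¹ × 3.634×10²⁰ = 2.425×10¹⁰ m³/s².
r_p = 251.2 + 73.18 = 324.38 km = 3.2438×10⁵ m.
r_a = 251.2 + 1008 = 1259.2 km = 1.2592×10⁶ m.
Semi-major axis a = (r_p + r_a)/2 = 791.79 km = 7.918×10⁵ m.
Vis-viva: v² = μ(2/r − 1/a) = 2.425×10¹⁰ × (6.166×10⁻⁶ − 1.263×10⁻⁶) = 1.189×10⁵ m²/s².
v = 344.8 m/s.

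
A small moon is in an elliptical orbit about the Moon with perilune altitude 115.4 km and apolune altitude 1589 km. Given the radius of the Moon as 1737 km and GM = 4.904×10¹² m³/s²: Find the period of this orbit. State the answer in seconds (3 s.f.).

T ≈ 11800 seconds

r_p = 1737 + 115.4 = 1852.4 km = 1.8524×10⁶ m.
r_a = 1737 + 1589 = 3326.0 km = 3.3260×10⁶ m.
Semi-major axis a = (r_p + r_a)/2 = (1852.4 + 3326.0)/2 = 2589.2 km = 2.589×10⁶ m.
By Kepler's third law T = 2π√(a³/μ) = 2π × 1.881×10³ = 1.182×10⁴ s.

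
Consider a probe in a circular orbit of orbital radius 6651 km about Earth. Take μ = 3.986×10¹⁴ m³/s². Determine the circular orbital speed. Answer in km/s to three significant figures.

v ≈ 7.74 km/s

r = 6651 km = 6.651×10⁶ m.
For a circular orbit v = √(μ/r) = √(3.986×10¹⁴ / 6.651×10⁶) = √(5.993×10⁷) = 7742 m/s.
That is 7.742 km/s.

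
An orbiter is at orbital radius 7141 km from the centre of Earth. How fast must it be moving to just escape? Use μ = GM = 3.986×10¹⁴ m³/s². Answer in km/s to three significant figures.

v_esc ≈ 10.6 km/s

r = 7141 km = 7.141×10⁶ m.
Escape speed v_esc = √(2μ/r) = √(2 × 3.986×10¹⁴ / 7.141×10⁶) = √(1.116×10⁸) = 10570 m/s.
= 10.57 km/s.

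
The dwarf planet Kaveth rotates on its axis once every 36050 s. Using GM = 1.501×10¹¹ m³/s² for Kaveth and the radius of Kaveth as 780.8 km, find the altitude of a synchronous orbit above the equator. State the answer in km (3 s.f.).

A synchronous orbit has period T, so by Kepler's third law a = (μT²/4π²)^(1/3).
μT²/4π² = 1.501×10¹¹ × (3.605×10⁴)² / 39.48 = 4.941×10¹⁸ m³.
a = 1.703×10⁶ m = 1703.2 km.
Altitude h = a − R = 1703.2 − 780.8 = 922.45 km.

h_sync ≈ 922 km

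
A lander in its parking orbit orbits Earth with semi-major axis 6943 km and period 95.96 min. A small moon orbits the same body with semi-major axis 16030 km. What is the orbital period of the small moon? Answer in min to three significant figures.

T₂ ≈ 337 min

Kepler's third law: T² ∝ a³, so T₂ = T₁ (a₂/a₁)^(3/2).
a₂/a₁ = 2.309, (a₂/a₁)^(3/2) = 3.508.
T₂ = 95.96 × 3.508 = 336.6 min.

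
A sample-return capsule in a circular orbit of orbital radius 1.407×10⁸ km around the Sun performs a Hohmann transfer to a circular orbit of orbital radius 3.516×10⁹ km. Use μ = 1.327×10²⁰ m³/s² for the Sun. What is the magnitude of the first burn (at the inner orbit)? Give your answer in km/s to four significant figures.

Δv ≈ 11.88 km/s

r₁ = 1.407×10⁸ km = 1.407×10¹¹ m.
r₂ = 3.516×10⁹ km = 3.516×10¹² m.
Transfer ellipse a_t = (r₁ + r₂)/2 = 1.828×10¹² m.
At r₁: circular v_c1 = √(μ/r₁) = 30710 m/s; transfer-perihelion v_p = √[μ(2/r₁ − 1/a_t)] = 42590 m/s.
Δv₁ = v_p − v_c1 = 11880 m/s.
= 11.88 km/s.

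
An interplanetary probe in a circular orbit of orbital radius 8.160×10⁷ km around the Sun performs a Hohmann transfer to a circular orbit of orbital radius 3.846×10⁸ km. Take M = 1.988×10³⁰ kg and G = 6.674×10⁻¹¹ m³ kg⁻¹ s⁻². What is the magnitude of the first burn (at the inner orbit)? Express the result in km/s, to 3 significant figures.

μ = GM = 6.674×10⁻¹¹ × 1.988×10³⁰ = 1.327×10²⁰ m³/s².
r₁ = 8.160×10⁷ km = 8.160×10¹⁰ m.
r₂ = 3.846×10⁸ km = 3.846×10¹¹ m.
Transfer ellipse a_t = (r₁ + r₂)/2 = 2.331×10¹¹ m.
At r₁: circular v_c1 = √(μ/r₁) = 40320 m/s; transfer-perihelion v_p = √[μ(2/r₁ − 1/a_t)] = 51800 m/s.
Δv₁ = v_p − v_c1 = 11470 m/s.
= 11.47 km/s.

Δv ≈ 11.5 km/s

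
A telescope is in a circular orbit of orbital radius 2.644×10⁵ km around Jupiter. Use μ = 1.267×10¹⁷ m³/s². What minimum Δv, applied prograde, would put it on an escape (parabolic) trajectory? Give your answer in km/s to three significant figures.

Δv ≈ 9.07 km/s

r = 2.644×10⁵ km = 2.644×10⁸ m.
Circular speed v_c = √(μ/r) = 21890 m/s.
Escape speed v_esc = √(2μ/r) = √2 × v_c = 30960 m/s.
Δv = v_esc − v_c = 9067 m/s = 9.067 km/s.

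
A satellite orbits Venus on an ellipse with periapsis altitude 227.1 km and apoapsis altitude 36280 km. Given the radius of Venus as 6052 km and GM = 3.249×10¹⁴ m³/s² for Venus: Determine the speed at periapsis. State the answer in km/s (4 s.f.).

r_p = 6052 + 227.1 = 6279.1 km = 6.2791×10⁶ m.
r_a = 6052 + 36280 = 42332 km = 4.2332×10⁷ m.
Semi-major axis a = (r_p + r_a)/2 = 24306 km = 2.431×10⁷ m.
Vis-viva: v² = μ(2/r − 1/a) = 3.249×10¹⁴ × (3.185×10⁻⁷ − 4.114×10⁻⁸) = 9.012×10⁷ m²/s².
v = 9493 m/s = 9.493 km/s.

v ≈ 9.493 km/s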